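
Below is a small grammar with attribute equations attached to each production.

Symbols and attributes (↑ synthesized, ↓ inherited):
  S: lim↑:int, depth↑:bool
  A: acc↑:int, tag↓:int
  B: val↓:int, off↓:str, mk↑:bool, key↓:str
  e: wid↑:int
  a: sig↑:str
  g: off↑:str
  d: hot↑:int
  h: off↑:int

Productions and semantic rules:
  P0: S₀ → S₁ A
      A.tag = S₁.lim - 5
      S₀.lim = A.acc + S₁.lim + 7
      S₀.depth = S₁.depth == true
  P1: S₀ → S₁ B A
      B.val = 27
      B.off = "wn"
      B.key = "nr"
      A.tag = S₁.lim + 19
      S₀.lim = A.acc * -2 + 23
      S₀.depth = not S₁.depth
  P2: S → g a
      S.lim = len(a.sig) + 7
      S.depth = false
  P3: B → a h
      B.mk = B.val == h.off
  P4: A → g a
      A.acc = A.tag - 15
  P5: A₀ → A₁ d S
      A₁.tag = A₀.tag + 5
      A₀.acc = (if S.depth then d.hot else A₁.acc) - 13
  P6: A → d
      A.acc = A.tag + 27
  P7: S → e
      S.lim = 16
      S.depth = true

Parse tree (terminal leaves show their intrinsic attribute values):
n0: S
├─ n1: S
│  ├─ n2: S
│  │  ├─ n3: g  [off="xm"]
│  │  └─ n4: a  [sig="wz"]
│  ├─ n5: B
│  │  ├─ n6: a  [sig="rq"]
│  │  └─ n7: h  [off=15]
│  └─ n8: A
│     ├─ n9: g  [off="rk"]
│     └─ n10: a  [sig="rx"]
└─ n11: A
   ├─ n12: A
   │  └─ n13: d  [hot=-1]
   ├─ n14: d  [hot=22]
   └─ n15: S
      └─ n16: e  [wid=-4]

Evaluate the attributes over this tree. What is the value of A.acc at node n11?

1. n3.off = "xm"  [terminal]
2. n4.sig = "wz"  [terminal]
3. n2.lim = 9  [len(a.sig) + 7]
4. n2.depth = false  [false]
5. n5.val = 27  [27]
6. n5.off = "wn"  ["wn"]
7. n5.key = "nr"  ["nr"]
8. n6.sig = "rq"  [terminal]
9. n7.off = 15  [terminal]
10. n5.mk = false  [B.val == h.off]
11. n8.tag = 28  [S₁.lim + 19]
12. n9.off = "rk"  [terminal]
13. n10.sig = "rx"  [terminal]
14. n8.acc = 13  [A.tag - 15]
15. n1.lim = -3  [A.acc * -2 + 23]
16. n1.depth = true  [not S₁.depth]
17. n11.tag = -8  [S₁.lim - 5]
18. n12.tag = -3  [A₀.tag + 5]
19. n13.hot = -1  [terminal]
20. n12.acc = 24  [A.tag + 27]
21. n14.hot = 22  [terminal]
22. n16.wid = -4  [terminal]
23. n15.lim = 16  [16]
24. n15.depth = true  [true]
25. n11.acc = 9  [(if S.depth then d.hot else A₁.acc) - 13]
26. n0.lim = 13  [A.acc + S₁.lim + 7]
27. n0.depth = true  [S₁.depth == true]

9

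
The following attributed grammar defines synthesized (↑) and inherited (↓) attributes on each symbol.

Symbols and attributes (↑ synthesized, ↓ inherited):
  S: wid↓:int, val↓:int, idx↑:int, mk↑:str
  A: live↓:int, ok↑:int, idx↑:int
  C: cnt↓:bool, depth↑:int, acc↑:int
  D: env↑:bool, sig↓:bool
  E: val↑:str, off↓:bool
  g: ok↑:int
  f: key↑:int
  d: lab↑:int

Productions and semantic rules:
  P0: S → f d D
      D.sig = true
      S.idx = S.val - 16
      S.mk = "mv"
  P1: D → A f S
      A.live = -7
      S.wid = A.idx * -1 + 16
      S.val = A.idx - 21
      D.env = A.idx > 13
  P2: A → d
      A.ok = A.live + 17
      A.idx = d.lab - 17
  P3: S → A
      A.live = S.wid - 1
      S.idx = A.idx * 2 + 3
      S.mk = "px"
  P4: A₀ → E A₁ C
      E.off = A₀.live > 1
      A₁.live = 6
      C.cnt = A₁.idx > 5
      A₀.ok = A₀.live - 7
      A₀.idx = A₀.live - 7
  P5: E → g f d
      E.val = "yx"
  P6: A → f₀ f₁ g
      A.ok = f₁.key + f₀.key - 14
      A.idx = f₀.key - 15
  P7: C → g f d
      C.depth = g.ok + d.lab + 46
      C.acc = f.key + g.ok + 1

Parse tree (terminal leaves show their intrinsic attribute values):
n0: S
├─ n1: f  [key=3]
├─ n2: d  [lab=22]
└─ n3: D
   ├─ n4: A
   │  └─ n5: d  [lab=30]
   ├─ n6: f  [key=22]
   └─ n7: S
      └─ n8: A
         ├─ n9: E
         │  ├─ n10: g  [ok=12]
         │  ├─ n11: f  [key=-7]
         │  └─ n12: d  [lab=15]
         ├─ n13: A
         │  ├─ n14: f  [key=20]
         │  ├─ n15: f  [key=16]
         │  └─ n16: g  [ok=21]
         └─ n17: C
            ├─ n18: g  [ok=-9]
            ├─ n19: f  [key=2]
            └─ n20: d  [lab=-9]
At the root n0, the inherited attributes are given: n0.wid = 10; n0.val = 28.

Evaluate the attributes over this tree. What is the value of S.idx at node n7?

1. n0.wid = 10  [given at root]
2. n0.val = 28  [given at root]
3. n1.key = 3  [terminal]
4. n2.lab = 22  [terminal]
5. n3.sig = true  [true]
6. n4.live = -7  [-7]
7. n5.lab = 30  [terminal]
8. n4.ok = 10  [A.live + 17]
9. n4.idx = 13  [d.lab - 17]
10. n6.key = 22  [terminal]
11. n7.wid = 3  [A.idx * -1 + 16]
12. n7.val = -8  [A.idx - 21]
13. n8.live = 2  [S.wid - 1]
14. n9.off = true  [A₀.live > 1]
15. n10.ok = 12  [terminal]
16. n11.key = -7  [terminal]
17. n12.lab = 15  [terminal]
18. n9.val = "yx"  ["yx"]
19. n13.live = 6  [6]
20. n14.key = 20  [terminal]
21. n15.key = 16  [terminal]
22. n16.ok = 21  [terminal]
23. n13.ok = 22  [f₁.key + f₀.key - 14]
24. n13.idx = 5  [f₀.key - 15]
25. n17.cnt = false  [A₁.idx > 5]
26. n18.ok = -9  [terminal]
27. n19.key = 2  [terminal]
28. n20.lab = -9  [terminal]
29. n17.depth = 28  [g.ok + d.lab + 46]
30. n17.acc = -6  [f.key + g.ok + 1]
31. n8.ok = -5  [A₀.live - 7]
32. n8.idx = -5  [A₀.live - 7]
33. n7.idx = -7  [A.idx * 2 + 3]
34. n7.mk = "px"  ["px"]
35. n3.env = false  [A.idx > 13]
36. n0.idx = 12  [S.val - 16]
37. n0.mk = "mv"  ["mv"]

-7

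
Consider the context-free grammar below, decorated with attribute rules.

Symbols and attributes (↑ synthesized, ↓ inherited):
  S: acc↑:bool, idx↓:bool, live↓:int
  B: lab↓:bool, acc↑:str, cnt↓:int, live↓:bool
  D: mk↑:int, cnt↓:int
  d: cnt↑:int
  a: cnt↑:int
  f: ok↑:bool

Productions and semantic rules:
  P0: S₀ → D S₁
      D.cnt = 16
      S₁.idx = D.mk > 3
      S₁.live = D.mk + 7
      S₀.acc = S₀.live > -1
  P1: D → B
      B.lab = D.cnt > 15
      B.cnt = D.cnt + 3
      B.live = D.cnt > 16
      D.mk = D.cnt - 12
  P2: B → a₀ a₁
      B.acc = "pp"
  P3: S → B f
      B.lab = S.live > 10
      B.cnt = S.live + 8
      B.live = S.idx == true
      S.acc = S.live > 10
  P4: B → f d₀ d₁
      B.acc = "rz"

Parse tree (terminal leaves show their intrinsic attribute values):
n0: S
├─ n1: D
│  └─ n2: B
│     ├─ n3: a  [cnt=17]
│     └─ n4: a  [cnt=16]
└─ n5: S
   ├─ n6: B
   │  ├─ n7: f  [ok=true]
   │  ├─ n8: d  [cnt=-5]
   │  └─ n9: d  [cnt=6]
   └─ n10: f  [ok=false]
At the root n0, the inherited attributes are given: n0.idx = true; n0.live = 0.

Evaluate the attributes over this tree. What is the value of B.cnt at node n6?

19

1. n0.idx = true  [given at root]
2. n0.live = 0  [given at root]
3. n1.cnt = 16  [16]
4. n2.lab = true  [D.cnt > 15]
5. n2.cnt = 19  [D.cnt + 3]
6. n2.live = false  [D.cnt > 16]
7. n3.cnt = 17  [terminal]
8. n4.cnt = 16  [terminal]
9. n2.acc = "pp"  ["pp"]
10. n1.mk = 4  [D.cnt - 12]
11. n5.idx = true  [D.mk > 3]
12. n5.live = 11  [D.mk + 7]
13. n6.lab = true  [S.live > 10]
14. n6.cnt = 19  [S.live + 8]
15. n6.live = true  [S.idx == true]
16. n7.ok = true  [terminal]
17. n8.cnt = -5  [terminal]
18. n9.cnt = 6  [terminal]
19. n6.acc = "rz"  ["rz"]
20. n10.ok = false  [terminal]
21. n5.acc = true  [S.live > 10]
22. n0.acc = true  [S₀.live > -1]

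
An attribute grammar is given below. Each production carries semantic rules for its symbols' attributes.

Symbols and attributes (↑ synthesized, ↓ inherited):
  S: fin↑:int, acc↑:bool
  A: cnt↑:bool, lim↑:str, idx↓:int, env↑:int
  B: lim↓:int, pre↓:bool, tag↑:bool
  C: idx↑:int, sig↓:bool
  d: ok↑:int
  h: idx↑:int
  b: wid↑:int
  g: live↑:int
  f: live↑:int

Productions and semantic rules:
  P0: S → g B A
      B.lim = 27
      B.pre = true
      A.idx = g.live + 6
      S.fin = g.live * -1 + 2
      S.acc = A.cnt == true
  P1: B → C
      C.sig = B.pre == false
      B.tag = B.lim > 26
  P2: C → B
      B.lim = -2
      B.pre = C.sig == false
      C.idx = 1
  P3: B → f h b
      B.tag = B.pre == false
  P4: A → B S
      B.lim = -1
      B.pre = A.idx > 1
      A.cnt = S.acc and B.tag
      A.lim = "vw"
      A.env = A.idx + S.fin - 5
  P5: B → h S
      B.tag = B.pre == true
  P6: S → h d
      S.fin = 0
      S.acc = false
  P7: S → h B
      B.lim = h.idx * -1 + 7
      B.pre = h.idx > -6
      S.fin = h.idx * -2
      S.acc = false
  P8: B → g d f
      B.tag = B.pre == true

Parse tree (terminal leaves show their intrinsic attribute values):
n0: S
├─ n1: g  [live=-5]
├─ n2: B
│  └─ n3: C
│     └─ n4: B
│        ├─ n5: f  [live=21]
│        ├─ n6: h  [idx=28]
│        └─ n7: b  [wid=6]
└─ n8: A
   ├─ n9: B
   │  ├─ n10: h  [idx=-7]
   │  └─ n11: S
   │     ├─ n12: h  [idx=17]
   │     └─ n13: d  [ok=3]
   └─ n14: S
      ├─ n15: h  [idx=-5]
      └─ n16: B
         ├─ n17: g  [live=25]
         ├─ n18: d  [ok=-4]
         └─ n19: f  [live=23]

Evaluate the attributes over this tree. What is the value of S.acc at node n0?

false

1. n1.live = -5  [terminal]
2. n2.lim = 27  [27]
3. n2.pre = true  [true]
4. n3.sig = false  [B.pre == false]
5. n4.lim = -2  [-2]
6. n4.pre = true  [C.sig == false]
7. n5.live = 21  [terminal]
8. n6.idx = 28  [terminal]
9. n7.wid = 6  [terminal]
10. n4.tag = false  [B.pre == false]
11. n3.idx = 1  [1]
12. n2.tag = true  [B.lim > 26]
13. n8.idx = 1  [g.live + 6]
14. n9.lim = -1  [-1]
15. n9.pre = false  [A.idx > 1]
16. n10.idx = -7  [terminal]
17. n12.idx = 17  [terminal]
18. n13.ok = 3  [terminal]
19. n11.fin = 0  [0]
20. n11.acc = false  [false]
21. n9.tag = false  [B.pre == true]
22. n15.idx = -5  [terminal]
23. n16.lim = 12  [h.idx * -1 + 7]
24. n16.pre = true  [h.idx > -6]
25. n17.live = 25  [terminal]
26. n18.ok = -4  [terminal]
27. n19.live = 23  [terminal]
28. n16.tag = true  [B.pre == true]
29. n14.fin = 10  [h.idx * -2]
30. n14.acc = false  [false]
31. n8.cnt = false  [S.acc and B.tag]
32. n8.lim = "vw"  ["vw"]
33. n8.env = 6  [A.idx + S.fin - 5]
34. n0.fin = 7  [g.live * -1 + 2]
35. n0.acc = false  [A.cnt == true]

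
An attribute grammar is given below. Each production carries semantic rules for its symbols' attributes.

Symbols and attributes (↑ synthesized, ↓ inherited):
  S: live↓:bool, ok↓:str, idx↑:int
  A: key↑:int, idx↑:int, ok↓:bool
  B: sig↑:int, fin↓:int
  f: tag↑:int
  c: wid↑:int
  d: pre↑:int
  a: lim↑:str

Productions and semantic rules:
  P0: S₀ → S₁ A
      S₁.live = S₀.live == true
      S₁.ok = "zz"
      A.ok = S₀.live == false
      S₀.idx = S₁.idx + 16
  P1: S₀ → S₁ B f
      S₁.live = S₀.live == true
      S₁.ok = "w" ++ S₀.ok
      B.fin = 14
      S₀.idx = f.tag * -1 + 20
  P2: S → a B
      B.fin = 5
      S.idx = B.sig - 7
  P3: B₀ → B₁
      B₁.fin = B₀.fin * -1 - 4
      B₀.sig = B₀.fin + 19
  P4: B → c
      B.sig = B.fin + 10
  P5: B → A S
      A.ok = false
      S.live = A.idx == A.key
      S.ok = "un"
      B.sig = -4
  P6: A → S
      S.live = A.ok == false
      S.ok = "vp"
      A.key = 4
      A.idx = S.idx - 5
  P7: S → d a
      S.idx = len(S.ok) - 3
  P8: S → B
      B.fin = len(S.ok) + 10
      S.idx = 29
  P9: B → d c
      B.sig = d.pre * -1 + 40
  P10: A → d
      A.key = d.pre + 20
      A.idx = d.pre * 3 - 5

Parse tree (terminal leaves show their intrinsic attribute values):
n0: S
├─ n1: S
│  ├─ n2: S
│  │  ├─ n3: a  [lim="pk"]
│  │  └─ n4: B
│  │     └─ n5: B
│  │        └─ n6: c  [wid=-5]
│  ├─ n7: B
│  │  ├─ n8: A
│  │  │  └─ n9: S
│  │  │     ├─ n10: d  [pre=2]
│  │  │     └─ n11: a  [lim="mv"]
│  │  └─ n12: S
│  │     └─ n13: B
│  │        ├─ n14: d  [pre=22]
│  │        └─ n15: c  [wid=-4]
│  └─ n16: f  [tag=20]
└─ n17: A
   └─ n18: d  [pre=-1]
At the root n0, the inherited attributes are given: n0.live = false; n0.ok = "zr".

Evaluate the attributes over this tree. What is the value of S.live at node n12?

false

1. n0.live = false  [given at root]
2. n0.ok = "zr"  [given at root]
3. n1.live = false  [S₀.live == true]
4. n1.ok = "zz"  ["zz"]
5. n2.live = false  [S₀.live == true]
6. n2.ok = "wzz"  ["w" ++ S₀.ok]
7. n3.lim = "pk"  [terminal]
8. n4.fin = 5  [5]
9. n5.fin = -9  [B₀.fin * -1 - 4]
10. n6.wid = -5  [terminal]
11. n5.sig = 1  [B.fin + 10]
12. n4.sig = 24  [B₀.fin + 19]
13. n2.idx = 17  [B.sig - 7]
14. n7.fin = 14  [14]
15. n8.ok = false  [false]
16. n9.live = true  [A.ok == false]
17. n9.ok = "vp"  ["vp"]
18. n10.pre = 2  [terminal]
19. n11.lim = "mv"  [terminal]
20. n9.idx = -1  [len(S.ok) - 3]
21. n8.key = 4  [4]
22. n8.idx = -6  [S.idx - 5]
23. n12.live = false  [A.idx == A.key]
24. n12.ok = "un"  ["un"]
25. n13.fin = 12  [len(S.ok) + 10]
26. n14.pre = 22  [terminal]
27. n15.wid = -4  [terminal]
28. n13.sig = 18  [d.pre * -1 + 40]
29. n12.idx = 29  [29]
30. n7.sig = -4  [-4]
31. n16.tag = 20  [terminal]
32. n1.idx = 0  [f.tag * -1 + 20]
33. n17.ok = true  [S₀.live == false]
34. n18.pre = -1  [terminal]
35. n17.key = 19  [d.pre + 20]
36. n17.idx = -8  [d.pre * 3 - 5]
37. n0.idx = 16  [S₁.idx + 16]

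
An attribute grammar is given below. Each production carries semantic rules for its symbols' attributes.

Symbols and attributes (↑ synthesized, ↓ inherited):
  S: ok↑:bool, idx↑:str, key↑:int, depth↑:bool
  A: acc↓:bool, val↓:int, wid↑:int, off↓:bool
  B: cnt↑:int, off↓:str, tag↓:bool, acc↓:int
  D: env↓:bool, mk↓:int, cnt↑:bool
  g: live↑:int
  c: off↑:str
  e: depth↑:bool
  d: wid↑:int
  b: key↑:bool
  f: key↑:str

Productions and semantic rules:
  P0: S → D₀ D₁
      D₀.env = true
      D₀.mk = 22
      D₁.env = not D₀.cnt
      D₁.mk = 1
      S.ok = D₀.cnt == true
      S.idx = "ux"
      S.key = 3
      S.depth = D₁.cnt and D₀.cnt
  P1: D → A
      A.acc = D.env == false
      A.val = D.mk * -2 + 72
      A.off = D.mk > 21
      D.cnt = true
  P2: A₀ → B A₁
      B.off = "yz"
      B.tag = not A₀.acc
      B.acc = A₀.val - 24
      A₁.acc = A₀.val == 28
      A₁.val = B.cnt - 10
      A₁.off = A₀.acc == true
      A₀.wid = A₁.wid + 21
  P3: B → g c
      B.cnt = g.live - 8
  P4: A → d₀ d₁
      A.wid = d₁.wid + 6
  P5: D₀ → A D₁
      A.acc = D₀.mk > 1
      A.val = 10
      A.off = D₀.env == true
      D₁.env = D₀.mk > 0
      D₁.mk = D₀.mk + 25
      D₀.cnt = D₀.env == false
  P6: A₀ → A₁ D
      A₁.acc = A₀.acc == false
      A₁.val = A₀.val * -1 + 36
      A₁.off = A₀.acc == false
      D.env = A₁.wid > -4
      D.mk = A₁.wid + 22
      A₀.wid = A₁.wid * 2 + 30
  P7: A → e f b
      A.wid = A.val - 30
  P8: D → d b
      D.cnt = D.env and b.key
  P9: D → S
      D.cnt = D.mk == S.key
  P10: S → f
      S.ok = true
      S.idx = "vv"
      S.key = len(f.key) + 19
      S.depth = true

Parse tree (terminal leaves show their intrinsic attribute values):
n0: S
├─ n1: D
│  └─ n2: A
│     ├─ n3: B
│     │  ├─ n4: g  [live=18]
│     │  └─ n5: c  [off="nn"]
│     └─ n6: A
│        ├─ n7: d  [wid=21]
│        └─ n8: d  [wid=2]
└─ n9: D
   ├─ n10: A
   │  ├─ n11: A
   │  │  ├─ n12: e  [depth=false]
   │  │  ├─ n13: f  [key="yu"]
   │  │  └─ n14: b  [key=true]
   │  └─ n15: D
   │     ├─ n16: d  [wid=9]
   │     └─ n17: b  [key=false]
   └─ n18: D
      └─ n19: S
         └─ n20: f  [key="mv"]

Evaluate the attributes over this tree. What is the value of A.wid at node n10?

1. n1.env = true  [true]
2. n1.mk = 22  [22]
3. n2.acc = false  [D.env == false]
4. n2.val = 28  [D.mk * -2 + 72]
5. n2.off = true  [D.mk > 21]
6. n3.off = "yz"  ["yz"]
7. n3.tag = true  [not A₀.acc]
8. n3.acc = 4  [A₀.val - 24]
9. n4.live = 18  [terminal]
10. n5.off = "nn"  [terminal]
11. n3.cnt = 10  [g.live - 8]
12. n6.acc = true  [A₀.val == 28]
13. n6.val = 0  [B.cnt - 10]
14. n6.off = false  [A₀.acc == true]
15. n7.wid = 21  [terminal]
16. n8.wid = 2  [terminal]
17. n6.wid = 8  [d₁.wid + 6]
18. n2.wid = 29  [A₁.wid + 21]
19. n1.cnt = true  [true]
20. n9.env = false  [not D₀.cnt]
21. n9.mk = 1  [1]
22. n10.acc = false  [D₀.mk > 1]
23. n10.val = 10  [10]
24. n10.off = false  [D₀.env == true]
25. n11.acc = true  [A₀.acc == false]
26. n11.val = 26  [A₀.val * -1 + 36]
27. n11.off = true  [A₀.acc == false]
28. n12.depth = false  [terminal]
29. n13.key = "yu"  [terminal]
30. n14.key = true  [terminal]
31. n11.wid = -4  [A.val - 30]
32. n15.env = false  [A₁.wid > -4]
33. n15.mk = 18  [A₁.wid + 22]
34. n16.wid = 9  [terminal]
35. n17.key = false  [terminal]
36. n15.cnt = false  [D.env and b.key]
37. n10.wid = 22  [A₁.wid * 2 + 30]
38. n18.env = true  [D₀.mk > 0]
39. n18.mk = 26  [D₀.mk + 25]
40. n20.key = "mv"  [terminal]
41. n19.ok = true  [true]
42. n19.idx = "vv"  ["vv"]
43. n19.key = 21  [len(f.key) + 19]
44. n19.depth = true  [true]
45. n18.cnt = false  [D.mk == S.key]
46. n9.cnt = true  [D₀.env == false]
47. n0.ok = true  [D₀.cnt == true]
48. n0.idx = "ux"  ["ux"]
49. n0.key = 3  [3]
50. n0.depth = true  [D₁.cnt and D₀.cnt]

22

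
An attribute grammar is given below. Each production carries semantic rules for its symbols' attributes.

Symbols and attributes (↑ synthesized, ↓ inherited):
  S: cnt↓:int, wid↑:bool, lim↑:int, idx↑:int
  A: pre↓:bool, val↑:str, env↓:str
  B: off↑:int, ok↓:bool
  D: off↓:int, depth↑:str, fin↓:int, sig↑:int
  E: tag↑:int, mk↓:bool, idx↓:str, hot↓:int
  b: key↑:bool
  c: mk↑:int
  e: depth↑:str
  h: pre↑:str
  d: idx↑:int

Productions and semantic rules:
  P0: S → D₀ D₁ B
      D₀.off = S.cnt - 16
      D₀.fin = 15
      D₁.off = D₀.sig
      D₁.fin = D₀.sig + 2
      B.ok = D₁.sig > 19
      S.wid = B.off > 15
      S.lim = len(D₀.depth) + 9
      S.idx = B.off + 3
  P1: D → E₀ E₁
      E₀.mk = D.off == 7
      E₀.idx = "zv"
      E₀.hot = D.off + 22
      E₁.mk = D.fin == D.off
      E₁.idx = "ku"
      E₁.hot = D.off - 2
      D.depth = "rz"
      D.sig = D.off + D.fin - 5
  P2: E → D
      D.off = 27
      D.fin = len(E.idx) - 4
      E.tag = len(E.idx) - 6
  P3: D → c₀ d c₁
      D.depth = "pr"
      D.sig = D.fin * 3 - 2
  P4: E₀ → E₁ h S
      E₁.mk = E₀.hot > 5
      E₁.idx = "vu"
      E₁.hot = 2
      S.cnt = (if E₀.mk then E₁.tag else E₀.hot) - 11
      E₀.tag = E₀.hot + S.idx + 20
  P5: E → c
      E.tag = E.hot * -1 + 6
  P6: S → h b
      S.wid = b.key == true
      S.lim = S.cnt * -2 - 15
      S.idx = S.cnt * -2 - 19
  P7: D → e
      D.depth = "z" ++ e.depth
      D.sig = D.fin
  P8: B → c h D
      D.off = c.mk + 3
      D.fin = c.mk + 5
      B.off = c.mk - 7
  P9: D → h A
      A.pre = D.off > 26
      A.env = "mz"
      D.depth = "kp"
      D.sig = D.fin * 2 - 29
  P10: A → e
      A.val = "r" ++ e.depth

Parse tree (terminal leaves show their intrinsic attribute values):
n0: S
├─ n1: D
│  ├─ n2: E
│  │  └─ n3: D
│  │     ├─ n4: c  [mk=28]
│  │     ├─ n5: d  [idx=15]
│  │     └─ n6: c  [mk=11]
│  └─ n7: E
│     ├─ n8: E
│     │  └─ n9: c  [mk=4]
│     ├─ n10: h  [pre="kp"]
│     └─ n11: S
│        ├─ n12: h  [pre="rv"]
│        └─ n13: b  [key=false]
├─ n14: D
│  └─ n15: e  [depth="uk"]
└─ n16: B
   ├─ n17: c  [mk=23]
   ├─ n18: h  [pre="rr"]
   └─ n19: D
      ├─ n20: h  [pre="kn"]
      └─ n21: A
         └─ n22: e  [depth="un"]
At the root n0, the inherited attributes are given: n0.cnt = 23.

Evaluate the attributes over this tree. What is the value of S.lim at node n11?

-3

1. n0.cnt = 23  [given at root]
2. n1.off = 7  [S.cnt - 16]
3. n1.fin = 15  [15]
4. n2.mk = true  [D.off == 7]
5. n2.idx = "zv"  ["zv"]
6. n2.hot = 29  [D.off + 22]
7. n3.off = 27  [27]
8. n3.fin = -2  [len(E.idx) - 4]
9. n4.mk = 28  [terminal]
10. n5.idx = 15  [terminal]
11. n6.mk = 11  [terminal]
12. n3.depth = "pr"  ["pr"]
13. n3.sig = -8  [D.fin * 3 - 2]
14. n2.tag = -4  [len(E.idx) - 6]
15. n7.mk = false  [D.fin == D.off]
16. n7.idx = "ku"  ["ku"]
17. n7.hot = 5  [D.off - 2]
18. n8.mk = false  [E₀.hot > 5]
19. n8.idx = "vu"  ["vu"]
20. n8.hot = 2  [2]
21. n9.mk = 4  [terminal]
22. n8.tag = 4  [E.hot * -1 + 6]
23. n10.pre = "kp"  [terminal]
24. n11.cnt = -6  [(if E₀.mk then E₁.tag else E₀.hot) - 11]
25. n12.pre = "rv"  [terminal]
26. n13.key = false  [terminal]
27. n11.wid = false  [b.key == true]
28. n11.lim = -3  [S.cnt * -2 - 15]
29. n11.idx = -7  [S.cnt * -2 - 19]
30. n7.tag = 18  [E₀.hot + S.idx + 20]
31. n1.depth = "rz"  ["rz"]
32. n1.sig = 17  [D.off + D.fin - 5]
33. n14.off = 17  [D₀.sig]
34. n14.fin = 19  [D₀.sig + 2]
35. n15.depth = "uk"  [terminal]
36. n14.depth = "zuk"  ["z" ++ e.depth]
37. n14.sig = 19  [D.fin]
38. n16.ok = false  [D₁.sig > 19]
39. n17.mk = 23  [terminal]
40. n18.pre = "rr"  [terminal]
41. n19.off = 26  [c.mk + 3]
42. n19.fin = 28  [c.mk + 5]
43. n20.pre = "kn"  [terminal]
44. n21.pre = false  [D.off > 26]
45. n21.env = "mz"  ["mz"]
46. n22.depth = "un"  [terminal]
47. n21.val = "run"  ["r" ++ e.depth]
48. n19.depth = "kp"  ["kp"]
49. n19.sig = 27  [D.fin * 2 - 29]
50. n16.off = 16  [c.mk - 7]
51. n0.wid = true  [B.off > 15]
52. n0.lim = 11  [len(D₀.depth) + 9]
53. n0.idx = 19  [B.off + 3]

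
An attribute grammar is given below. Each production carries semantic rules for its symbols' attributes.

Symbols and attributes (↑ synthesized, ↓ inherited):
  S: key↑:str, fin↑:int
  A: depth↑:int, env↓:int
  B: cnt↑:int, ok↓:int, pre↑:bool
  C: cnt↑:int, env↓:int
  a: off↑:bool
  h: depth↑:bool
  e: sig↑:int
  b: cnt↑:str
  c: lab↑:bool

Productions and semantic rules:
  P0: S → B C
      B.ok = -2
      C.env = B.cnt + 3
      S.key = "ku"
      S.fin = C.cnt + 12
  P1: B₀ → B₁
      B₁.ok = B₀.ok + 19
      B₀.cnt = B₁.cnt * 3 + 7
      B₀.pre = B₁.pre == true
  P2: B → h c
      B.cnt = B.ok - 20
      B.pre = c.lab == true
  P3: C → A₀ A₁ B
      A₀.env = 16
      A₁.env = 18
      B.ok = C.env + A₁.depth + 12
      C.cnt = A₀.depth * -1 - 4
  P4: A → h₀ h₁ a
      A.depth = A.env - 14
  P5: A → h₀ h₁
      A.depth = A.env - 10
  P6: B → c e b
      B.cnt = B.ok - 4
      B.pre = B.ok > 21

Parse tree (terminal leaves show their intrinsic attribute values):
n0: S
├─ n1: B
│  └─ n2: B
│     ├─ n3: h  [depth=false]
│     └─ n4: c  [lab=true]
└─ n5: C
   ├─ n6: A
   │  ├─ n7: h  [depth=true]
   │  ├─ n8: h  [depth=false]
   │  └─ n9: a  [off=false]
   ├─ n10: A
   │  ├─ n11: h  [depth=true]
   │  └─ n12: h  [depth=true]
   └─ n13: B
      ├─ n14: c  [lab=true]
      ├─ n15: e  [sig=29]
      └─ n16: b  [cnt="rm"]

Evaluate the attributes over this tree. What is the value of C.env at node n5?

1. n1.ok = -2  [-2]
2. n2.ok = 17  [B₀.ok + 19]
3. n3.depth = false  [terminal]
4. n4.lab = true  [terminal]
5. n2.cnt = -3  [B.ok - 20]
6. n2.pre = true  [c.lab == true]
7. n1.cnt = -2  [B₁.cnt * 3 + 7]
8. n1.pre = true  [B₁.pre == true]
9. n5.env = 1  [B.cnt + 3]
10. n6.env = 16  [16]
11. n7.depth = true  [terminal]
12. n8.depth = false  [terminal]
13. n9.off = false  [terminal]
14. n6.depth = 2  [A.env - 14]
15. n10.env = 18  [18]
16. n11.depth = true  [terminal]
17. n12.depth = true  [terminal]
18. n10.depth = 8  [A.env - 10]
19. n13.ok = 21  [C.env + A₁.depth + 12]
20. n14.lab = true  [terminal]
21. n15.sig = 29  [terminal]
22. n16.cnt = "rm"  [terminal]
23. n13.cnt = 17  [B.ok - 4]
24. n13.pre = false  [B.ok > 21]
25. n5.cnt = -6  [A₀.depth * -1 - 4]
26. n0.key = "ku"  ["ku"]
27. n0.fin = 6  [C.cnt + 12]

1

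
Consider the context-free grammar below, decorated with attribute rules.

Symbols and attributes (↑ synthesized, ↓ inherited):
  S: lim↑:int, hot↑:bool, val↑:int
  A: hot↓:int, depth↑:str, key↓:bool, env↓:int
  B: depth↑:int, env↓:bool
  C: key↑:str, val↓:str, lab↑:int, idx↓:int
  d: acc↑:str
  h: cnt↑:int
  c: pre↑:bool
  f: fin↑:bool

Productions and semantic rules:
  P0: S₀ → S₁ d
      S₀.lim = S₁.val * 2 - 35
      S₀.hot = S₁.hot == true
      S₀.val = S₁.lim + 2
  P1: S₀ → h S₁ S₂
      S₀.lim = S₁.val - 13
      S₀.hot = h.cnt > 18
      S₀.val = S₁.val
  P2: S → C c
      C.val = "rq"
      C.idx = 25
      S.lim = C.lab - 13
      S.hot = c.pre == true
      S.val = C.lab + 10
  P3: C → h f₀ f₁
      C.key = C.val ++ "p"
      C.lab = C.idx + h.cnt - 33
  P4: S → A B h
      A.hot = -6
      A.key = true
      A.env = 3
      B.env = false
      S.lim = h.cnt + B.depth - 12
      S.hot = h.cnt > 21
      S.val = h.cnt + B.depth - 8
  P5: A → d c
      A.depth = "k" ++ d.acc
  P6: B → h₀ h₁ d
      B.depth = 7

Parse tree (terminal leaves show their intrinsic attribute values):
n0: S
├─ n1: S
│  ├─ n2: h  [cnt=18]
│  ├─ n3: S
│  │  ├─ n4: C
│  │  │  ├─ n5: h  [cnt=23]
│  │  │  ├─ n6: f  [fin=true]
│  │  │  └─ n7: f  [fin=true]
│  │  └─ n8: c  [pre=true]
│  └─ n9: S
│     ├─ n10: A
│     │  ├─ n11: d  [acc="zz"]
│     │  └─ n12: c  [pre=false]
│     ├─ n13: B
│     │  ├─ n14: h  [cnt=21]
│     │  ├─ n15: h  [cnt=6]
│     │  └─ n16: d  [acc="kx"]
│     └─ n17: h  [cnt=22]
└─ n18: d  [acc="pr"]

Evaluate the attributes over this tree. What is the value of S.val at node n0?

1. n2.cnt = 18  [terminal]
2. n4.val = "rq"  ["rq"]
3. n4.idx = 25  [25]
4. n5.cnt = 23  [terminal]
5. n6.fin = true  [terminal]
6. n7.fin = true  [terminal]
7. n4.key = "rqp"  [C.val ++ "p"]
8. n4.lab = 15  [C.idx + h.cnt - 33]
9. n8.pre = true  [terminal]
10. n3.lim = 2  [C.lab - 13]
11. n3.hot = true  [c.pre == true]
12. n3.val = 25  [C.lab + 10]
13. n10.hot = -6  [-6]
14. n10.key = true  [true]
15. n10.env = 3  [3]
16. n11.acc = "zz"  [terminal]
17. n12.pre = false  [terminal]
18. n10.depth = "kzz"  ["k" ++ d.acc]
19. n13.env = false  [false]
20. n14.cnt = 21  [terminal]
21. n15.cnt = 6  [terminal]
22. n16.acc = "kx"  [terminal]
23. n13.depth = 7  [7]
24. n17.cnt = 22  [terminal]
25. n9.lim = 17  [h.cnt + B.depth - 12]
26. n9.hot = true  [h.cnt > 21]
27. n9.val = 21  [h.cnt + B.depth - 8]
28. n1.lim = 12  [S₁.val - 13]
29. n1.hot = false  [h.cnt > 18]
30. n1.val = 25  [S₁.val]
31. n18.acc = "pr"  [terminal]
32. n0.lim = 15  [S₁.val * 2 - 35]
33. n0.hot = false  [S₁.hot == true]
34. n0.val = 14  [S₁.lim + 2]

14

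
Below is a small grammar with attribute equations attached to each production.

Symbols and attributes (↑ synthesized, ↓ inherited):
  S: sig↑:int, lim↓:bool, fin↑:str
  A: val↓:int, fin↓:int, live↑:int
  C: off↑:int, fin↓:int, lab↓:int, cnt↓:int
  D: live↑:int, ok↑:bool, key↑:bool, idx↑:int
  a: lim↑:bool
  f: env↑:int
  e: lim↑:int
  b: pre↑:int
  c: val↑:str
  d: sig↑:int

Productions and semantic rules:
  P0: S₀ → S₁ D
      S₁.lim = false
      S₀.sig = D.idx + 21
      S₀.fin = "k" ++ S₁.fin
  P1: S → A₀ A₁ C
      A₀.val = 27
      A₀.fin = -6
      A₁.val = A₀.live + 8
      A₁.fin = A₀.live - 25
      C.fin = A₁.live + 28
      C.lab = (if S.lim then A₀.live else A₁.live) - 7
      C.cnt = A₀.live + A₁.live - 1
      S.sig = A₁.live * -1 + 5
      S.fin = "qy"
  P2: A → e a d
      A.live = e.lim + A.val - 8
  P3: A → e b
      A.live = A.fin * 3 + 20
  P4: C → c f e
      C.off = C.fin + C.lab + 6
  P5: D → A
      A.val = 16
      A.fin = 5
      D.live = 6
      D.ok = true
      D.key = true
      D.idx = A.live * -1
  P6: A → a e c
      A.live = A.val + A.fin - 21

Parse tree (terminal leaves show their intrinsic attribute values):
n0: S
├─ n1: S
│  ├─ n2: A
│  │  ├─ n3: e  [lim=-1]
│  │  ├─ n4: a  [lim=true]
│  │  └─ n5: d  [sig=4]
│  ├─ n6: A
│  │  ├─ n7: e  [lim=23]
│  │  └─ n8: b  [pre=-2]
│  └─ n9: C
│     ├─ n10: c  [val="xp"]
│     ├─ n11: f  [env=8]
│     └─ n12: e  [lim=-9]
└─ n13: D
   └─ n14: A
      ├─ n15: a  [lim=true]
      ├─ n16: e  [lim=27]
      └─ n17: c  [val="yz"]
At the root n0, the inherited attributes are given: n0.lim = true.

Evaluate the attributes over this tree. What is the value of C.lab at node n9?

-8

1. n0.lim = true  [given at root]
2. n1.lim = false  [false]
3. n2.val = 27  [27]
4. n2.fin = -6  [-6]
5. n3.lim = -1  [terminal]
6. n4.lim = true  [terminal]
7. n5.sig = 4  [terminal]
8. n2.live = 18  [e.lim + A.val - 8]
9. n6.val = 26  [A₀.live + 8]
10. n6.fin = -7  [A₀.live - 25]
11. n7.lim = 23  [terminal]
12. n8.pre = -2  [terminal]
13. n6.live = -1  [A.fin * 3 + 20]
14. n9.fin = 27  [A₁.live + 28]
15. n9.lab = -8  [(if S.lim then A₀.live else A₁.live) - 7]
16. n9.cnt = 16  [A₀.live + A₁.live - 1]
17. n10.val = "xp"  [terminal]
18. n11.env = 8  [terminal]
19. n12.lim = -9  [terminal]
20. n9.off = 25  [C.fin + C.lab + 6]
21. n1.sig = 6  [A₁.live * -1 + 5]
22. n1.fin = "qy"  ["qy"]
23. n14.val = 16  [16]
24. n14.fin = 5  [5]
25. n15.lim = true  [terminal]
26. n16.lim = 27  [terminal]
27. n17.val = "yz"  [terminal]
28. n14.live = 0  [A.val + A.fin - 21]
29. n13.live = 6  [6]
30. n13.ok = true  [true]
31. n13.key = true  [true]
32. n13.idx = 0  [A.live * -1]
33. n0.sig = 21  [D.idx + 21]
34. n0.fin = "kqy"  ["k" ++ S₁.fin]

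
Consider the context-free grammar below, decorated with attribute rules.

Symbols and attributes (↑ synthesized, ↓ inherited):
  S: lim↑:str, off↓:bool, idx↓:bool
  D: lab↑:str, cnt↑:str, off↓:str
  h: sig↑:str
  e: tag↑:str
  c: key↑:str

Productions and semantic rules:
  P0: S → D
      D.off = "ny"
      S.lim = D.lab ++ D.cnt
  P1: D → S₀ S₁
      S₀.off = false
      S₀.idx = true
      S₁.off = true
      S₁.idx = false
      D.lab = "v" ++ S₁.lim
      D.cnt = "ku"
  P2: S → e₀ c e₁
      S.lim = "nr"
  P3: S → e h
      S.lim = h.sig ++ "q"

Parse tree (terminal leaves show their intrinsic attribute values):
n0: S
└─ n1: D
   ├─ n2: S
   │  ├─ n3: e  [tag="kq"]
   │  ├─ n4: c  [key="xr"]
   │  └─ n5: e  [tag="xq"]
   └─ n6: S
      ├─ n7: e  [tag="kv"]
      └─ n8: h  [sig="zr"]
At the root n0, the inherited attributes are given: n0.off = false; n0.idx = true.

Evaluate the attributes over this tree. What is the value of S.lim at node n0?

1. n0.off = false  [given at root]
2. n0.idx = true  [given at root]
3. n1.off = "ny"  ["ny"]
4. n2.off = false  [false]
5. n2.idx = true  [true]
6. n3.tag = "kq"  [terminal]
7. n4.key = "xr"  [terminal]
8. n5.tag = "xq"  [terminal]
9. n2.lim = "nr"  ["nr"]
10. n6.off = true  [true]
11. n6.idx = false  [false]
12. n7.tag = "kv"  [terminal]
13. n8.sig = "zr"  [terminal]
14. n6.lim = "zrq"  [h.sig ++ "q"]
15. n1.lab = "vzrq"  ["v" ++ S₁.lim]
16. n1.cnt = "ku"  ["ku"]
17. n0.lim = "vzrqku"  [D.lab ++ D.cnt]

"vzrqku"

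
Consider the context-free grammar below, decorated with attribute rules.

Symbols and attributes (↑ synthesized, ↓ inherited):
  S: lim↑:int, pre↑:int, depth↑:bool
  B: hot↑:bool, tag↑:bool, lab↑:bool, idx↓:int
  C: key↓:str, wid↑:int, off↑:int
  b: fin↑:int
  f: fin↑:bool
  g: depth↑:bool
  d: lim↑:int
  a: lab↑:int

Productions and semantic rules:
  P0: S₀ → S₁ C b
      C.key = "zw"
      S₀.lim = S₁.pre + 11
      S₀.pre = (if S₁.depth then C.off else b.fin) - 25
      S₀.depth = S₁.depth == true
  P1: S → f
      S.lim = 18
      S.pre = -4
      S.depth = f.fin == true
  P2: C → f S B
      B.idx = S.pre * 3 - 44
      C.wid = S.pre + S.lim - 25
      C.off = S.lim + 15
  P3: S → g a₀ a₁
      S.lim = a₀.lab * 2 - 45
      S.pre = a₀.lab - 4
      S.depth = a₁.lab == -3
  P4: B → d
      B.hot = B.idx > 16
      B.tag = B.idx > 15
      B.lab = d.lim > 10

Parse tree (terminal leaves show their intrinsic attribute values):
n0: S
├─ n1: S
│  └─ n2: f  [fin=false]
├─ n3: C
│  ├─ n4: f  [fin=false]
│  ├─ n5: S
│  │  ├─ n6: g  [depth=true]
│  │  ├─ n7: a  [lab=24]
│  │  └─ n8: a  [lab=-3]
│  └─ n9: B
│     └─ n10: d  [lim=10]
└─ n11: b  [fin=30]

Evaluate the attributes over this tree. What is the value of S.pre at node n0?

5

1. n2.fin = false  [terminal]
2. n1.lim = 18  [18]
3. n1.pre = -4  [-4]
4. n1.depth = false  [f.fin == true]
5. n3.key = "zw"  ["zw"]
6. n4.fin = false  [terminal]
7. n6.depth = true  [terminal]
8. n7.lab = 24  [terminal]
9. n8.lab = -3  [terminal]
10. n5.lim = 3  [a₀.lab * 2 - 45]
11. n5.pre = 20  [a₀.lab - 4]
12. n5.depth = true  [a₁.lab == -3]
13. n9.idx = 16  [S.pre * 3 - 44]
14. n10.lim = 10  [terminal]
15. n9.hot = false  [B.idx > 16]
16. n9.tag = true  [B.idx > 15]
17. n9.lab = false  [d.lim > 10]
18. n3.wid = -2  [S.pre + S.lim - 25]
19. n3.off = 18  [S.lim + 15]
20. n11.fin = 30  [terminal]
21. n0.lim = 7  [S₁.pre + 11]
22. n0.pre = 5  [(if S₁.depth then C.off else b.fin) - 25]
23. n0.depth = false  [S₁.depth == true]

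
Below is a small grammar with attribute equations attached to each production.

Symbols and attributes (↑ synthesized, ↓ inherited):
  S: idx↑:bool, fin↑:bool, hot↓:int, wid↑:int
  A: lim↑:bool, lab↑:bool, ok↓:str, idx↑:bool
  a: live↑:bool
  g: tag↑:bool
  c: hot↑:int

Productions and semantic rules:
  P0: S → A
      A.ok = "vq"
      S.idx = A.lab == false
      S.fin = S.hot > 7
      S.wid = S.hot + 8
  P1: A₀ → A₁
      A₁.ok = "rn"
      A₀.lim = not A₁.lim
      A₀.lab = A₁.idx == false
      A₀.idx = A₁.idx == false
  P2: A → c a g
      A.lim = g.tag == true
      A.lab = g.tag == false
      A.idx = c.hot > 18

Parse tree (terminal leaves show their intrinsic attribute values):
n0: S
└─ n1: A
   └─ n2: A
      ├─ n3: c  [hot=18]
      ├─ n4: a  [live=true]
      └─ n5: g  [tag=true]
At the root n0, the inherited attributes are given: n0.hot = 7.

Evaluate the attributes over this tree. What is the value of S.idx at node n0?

false

1. n0.hot = 7  [given at root]
2. n1.ok = "vq"  ["vq"]
3. n2.ok = "rn"  ["rn"]
4. n3.hot = 18  [terminal]
5. n4.live = true  [terminal]
6. n5.tag = true  [terminal]
7. n2.lim = true  [g.tag == true]
8. n2.lab = false  [g.tag == false]
9. n2.idx = false  [c.hot > 18]
10. n1.lim = false  [not A₁.lim]
11. n1.lab = true  [A₁.idx == false]
12. n1.idx = true  [A₁.idx == false]
13. n0.idx = false  [A.lab == false]
14. n0.fin = false  [S.hot > 7]
15. n0.wid = 15  [S.hot + 8]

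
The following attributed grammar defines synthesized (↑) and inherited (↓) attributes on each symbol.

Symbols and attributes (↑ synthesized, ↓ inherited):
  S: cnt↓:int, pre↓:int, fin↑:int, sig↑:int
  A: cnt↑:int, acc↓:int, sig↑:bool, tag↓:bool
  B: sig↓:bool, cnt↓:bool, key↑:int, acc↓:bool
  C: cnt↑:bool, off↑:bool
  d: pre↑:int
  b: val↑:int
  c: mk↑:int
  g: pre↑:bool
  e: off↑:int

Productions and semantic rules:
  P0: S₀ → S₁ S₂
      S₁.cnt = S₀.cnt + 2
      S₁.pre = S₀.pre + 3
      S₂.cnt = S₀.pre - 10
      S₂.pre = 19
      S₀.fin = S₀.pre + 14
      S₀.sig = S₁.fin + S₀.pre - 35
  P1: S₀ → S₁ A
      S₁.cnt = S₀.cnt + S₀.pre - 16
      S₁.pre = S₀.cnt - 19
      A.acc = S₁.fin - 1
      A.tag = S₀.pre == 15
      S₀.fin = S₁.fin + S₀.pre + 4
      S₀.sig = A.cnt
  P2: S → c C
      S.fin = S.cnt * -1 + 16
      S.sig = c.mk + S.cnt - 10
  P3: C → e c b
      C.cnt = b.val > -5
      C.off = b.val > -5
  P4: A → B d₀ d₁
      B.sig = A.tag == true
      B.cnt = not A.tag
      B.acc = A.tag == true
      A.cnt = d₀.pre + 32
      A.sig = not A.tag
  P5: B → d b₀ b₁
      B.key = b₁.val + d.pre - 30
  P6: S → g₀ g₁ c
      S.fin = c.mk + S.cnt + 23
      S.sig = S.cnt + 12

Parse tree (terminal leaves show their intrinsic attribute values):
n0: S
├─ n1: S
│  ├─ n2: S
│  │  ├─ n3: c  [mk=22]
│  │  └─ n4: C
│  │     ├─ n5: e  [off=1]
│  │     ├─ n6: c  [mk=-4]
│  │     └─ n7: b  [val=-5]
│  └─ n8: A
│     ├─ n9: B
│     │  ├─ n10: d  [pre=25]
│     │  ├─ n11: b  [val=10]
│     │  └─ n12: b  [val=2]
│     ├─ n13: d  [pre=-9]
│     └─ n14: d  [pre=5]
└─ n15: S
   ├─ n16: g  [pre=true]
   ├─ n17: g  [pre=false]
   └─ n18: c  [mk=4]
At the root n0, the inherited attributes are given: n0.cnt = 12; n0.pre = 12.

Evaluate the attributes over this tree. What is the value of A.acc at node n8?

1. n0.cnt = 12  [given at root]
2. n0.pre = 12  [given at root]
3. n1.cnt = 14  [S₀.cnt + 2]
4. n1.pre = 15  [S₀.pre + 3]
5. n2.cnt = 13  [S₀.cnt + S₀.pre - 16]
6. n2.pre = -5  [S₀.cnt - 19]
7. n3.mk = 22  [terminal]
8. n5.off = 1  [terminal]
9. n6.mk = -4  [terminal]
10. n7.val = -5  [terminal]
11. n4.cnt = false  [b.val > -5]
12. n4.off = false  [b.val > -5]
13. n2.fin = 3  [S.cnt * -1 + 16]
14. n2.sig = 25  [c.mk + S.cnt - 10]
15. n8.acc = 2  [S₁.fin - 1]
16. n8.tag = true  [S₀.pre == 15]
17. n9.sig = true  [A.tag == true]
18. n9.cnt = false  [not A.tag]
19. n9.acc = true  [A.tag == true]
20. n10.pre = 25  [terminal]
21. n11.val = 10  [terminal]
22. n12.val = 2  [terminal]
23. n9.key = -3  [b₁.val + d.pre - 30]
24. n13.pre = -9  [terminal]
25. n14.pre = 5  [terminal]
26. n8.cnt = 23  [d₀.pre + 32]
27. n8.sig = false  [not A.tag]
28. n1.fin = 22  [S₁.fin + S₀.pre + 4]
29. n1.sig = 23  [A.cnt]
30. n15.cnt = 2  [S₀.pre - 10]
31. n15.pre = 19  [19]
32. n16.pre = true  [terminal]
33. n17.pre = false  [terminal]
34. n18.mk = 4  [terminal]
35. n15.fin = 29  [c.mk + S.cnt + 23]
36. n15.sig = 14  [S.cnt + 12]
37. n0.fin = 26  [S₀.pre + 14]
38. n0.sig = -1  [S₁.fin + S₀.pre - 35]

2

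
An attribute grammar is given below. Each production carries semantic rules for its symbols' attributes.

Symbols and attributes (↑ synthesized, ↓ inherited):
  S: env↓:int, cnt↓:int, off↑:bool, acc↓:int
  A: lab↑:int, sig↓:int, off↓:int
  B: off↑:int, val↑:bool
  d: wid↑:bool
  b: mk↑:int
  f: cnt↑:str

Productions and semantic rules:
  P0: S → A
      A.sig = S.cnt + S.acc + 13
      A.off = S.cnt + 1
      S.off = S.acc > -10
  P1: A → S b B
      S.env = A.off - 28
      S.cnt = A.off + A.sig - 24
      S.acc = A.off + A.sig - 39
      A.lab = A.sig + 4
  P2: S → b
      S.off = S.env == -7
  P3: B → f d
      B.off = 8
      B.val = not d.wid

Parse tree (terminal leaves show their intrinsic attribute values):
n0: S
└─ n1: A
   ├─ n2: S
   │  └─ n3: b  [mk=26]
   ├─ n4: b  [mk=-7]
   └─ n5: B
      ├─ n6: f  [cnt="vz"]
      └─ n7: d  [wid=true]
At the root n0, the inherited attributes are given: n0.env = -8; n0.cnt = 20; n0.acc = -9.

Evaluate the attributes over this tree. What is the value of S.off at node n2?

1. n0.env = -8  [given at root]
2. n0.cnt = 20  [given at root]
3. n0.acc = -9  [given at root]
4. n1.sig = 24  [S.cnt + S.acc + 13]
5. n1.off = 21  [S.cnt + 1]
6. n2.env = -7  [A.off - 28]
7. n2.cnt = 21  [A.off + A.sig - 24]
8. n2.acc = 6  [A.off + A.sig - 39]
9. n3.mk = 26  [terminal]
10. n2.off = true  [S.env == -7]
11. n4.mk = -7  [terminal]
12. n6.cnt = "vz"  [terminal]
13. n7.wid = true  [terminal]
14. n5.off = 8  [8]
15. n5.val = false  [not d.wid]
16. n1.lab = 28  [A.sig + 4]
17. n0.off = true  [S.acc > -10]

true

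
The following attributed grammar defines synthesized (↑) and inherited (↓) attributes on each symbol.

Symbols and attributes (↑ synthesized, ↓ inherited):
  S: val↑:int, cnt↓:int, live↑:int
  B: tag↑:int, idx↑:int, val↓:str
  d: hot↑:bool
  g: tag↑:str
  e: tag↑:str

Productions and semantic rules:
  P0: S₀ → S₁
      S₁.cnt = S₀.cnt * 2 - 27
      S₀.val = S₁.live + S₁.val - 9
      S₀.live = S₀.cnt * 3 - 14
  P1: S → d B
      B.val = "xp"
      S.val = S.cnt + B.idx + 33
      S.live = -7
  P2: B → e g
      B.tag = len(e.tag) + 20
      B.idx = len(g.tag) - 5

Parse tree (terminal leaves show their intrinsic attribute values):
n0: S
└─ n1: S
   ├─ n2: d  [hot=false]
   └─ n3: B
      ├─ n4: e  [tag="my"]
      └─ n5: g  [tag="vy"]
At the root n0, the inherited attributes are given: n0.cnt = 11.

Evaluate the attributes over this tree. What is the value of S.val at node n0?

9

1. n0.cnt = 11  [given at root]
2. n1.cnt = -5  [S₀.cnt * 2 - 27]
3. n2.hot = false  [terminal]
4. n3.val = "xp"  ["xp"]
5. n4.tag = "my"  [terminal]
6. n5.tag = "vy"  [terminal]
7. n3.tag = 22  [len(e.tag) + 20]
8. n3.idx = -3  [len(g.tag) - 5]
9. n1.val = 25  [S.cnt + B.idx + 33]
10. n1.live = -7  [-7]
11. n0.val = 9  [S₁.live + S₁.val - 9]
12. n0.live = 19  [S₀.cnt * 3 - 14]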